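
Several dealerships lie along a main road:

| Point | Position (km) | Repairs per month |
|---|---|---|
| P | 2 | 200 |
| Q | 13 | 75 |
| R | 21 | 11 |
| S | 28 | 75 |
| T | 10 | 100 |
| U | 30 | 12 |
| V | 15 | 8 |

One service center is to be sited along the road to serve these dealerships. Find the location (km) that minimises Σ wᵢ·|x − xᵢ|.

x = 10

For a sum of weighted absolute distances on a line, the optimum is the weighted median (not the mean). Total weight W = 481; half-weight = 240.5.
Sort by position and accumulate weight:
  km 2 (P, w=200) → cum 200
  km 10 (T, w=100) → cum 300  ≥ 240.5 → median here
  km 13 (Q, w=75) → cum 375
  km 15 (V, w=8) → cum 383
  km 21 (R, w=11) → cum 394
  km 28 (S, w=75) → cum 469
  km 30 (U, w=12) → cum 481
Optimal location: km 10.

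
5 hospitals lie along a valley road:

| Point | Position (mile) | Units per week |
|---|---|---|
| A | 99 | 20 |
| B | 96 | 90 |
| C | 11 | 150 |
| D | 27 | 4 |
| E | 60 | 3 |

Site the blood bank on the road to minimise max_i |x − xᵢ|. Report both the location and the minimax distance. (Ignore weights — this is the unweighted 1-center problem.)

location 55, max distance 44

The 1-center on a line is the midpoint of the two extreme points: leftmost at 11, rightmost at 99.
Optimal location = (11 + 99)/2 = 55; maximum distance = (99 − 11)/2 = 44.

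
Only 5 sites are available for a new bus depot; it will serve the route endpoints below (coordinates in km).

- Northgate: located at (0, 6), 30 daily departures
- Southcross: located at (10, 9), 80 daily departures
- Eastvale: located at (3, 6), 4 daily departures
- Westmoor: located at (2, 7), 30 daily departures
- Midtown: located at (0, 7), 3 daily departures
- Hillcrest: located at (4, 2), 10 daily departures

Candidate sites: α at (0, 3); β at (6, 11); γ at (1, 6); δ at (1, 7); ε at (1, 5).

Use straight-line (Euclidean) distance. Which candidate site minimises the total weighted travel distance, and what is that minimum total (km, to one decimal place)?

Total weighted distance at each candidate:
  α (0, 3): total = 1227.3
  β (6, 11): total = 898.9
  γ (1, 6): total = 893.6
  δ (1, 7): total = 880.2
  ε (1, 5): total = 955.5
Minimum is at δ with total 880.2 km.

δ, total 880.2 km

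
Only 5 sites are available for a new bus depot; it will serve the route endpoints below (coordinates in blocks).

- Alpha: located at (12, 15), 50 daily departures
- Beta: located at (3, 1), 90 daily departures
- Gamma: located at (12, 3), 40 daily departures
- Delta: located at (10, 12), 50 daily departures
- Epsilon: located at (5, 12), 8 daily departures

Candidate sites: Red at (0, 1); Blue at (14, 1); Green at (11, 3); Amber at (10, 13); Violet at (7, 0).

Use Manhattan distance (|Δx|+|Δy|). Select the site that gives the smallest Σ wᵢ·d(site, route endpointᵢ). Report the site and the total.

Green, total 2210 blocks

Total weighted distance at each candidate:
  Red (0, 1): total = 3308
  Blue (14, 1): total = 2860
  Green (11, 3): total = 2210
  Amber (10, 13): total = 2488
  Violet (7, 0): total = 2632
Minimum is at Green with total 2210 blocks.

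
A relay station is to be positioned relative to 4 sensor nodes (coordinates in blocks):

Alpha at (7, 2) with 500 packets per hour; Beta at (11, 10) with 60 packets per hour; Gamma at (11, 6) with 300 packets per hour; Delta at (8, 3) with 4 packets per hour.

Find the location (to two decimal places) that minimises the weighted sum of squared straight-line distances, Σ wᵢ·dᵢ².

The minimiser of Σwᵢ‖p−pᵢ‖² is the weighted centroid p* = (Σwᵢpᵢ)/(Σwᵢ).
Σwᵢ = 864.
Σwᵢxᵢ = 500·7 + 60·11 + 300·11 + 4·8 = 7492.
Σwᵢyᵢ = 500·2 + 60·10 + 300·6 + 4·3 = 3412.
x* = 7492/864 = 8.67, y* = 3412/864 = 3.95.

(8.67, 3.95)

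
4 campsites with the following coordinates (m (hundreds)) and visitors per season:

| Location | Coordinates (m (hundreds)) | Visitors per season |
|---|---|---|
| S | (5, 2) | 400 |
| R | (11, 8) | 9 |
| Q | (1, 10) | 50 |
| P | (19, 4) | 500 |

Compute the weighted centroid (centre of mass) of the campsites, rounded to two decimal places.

The minimiser of Σwᵢ‖p−pᵢ‖² is the weighted centroid p* = (Σwᵢpᵢ)/(Σwᵢ).
Σwᵢ = 959.
Σwᵢxᵢ = 400·5 + 9·11 + 50·1 + 500·19 = 11649.
Σwᵢyᵢ = 400·2 + 9·8 + 50·10 + 500·4 = 3372.
x* = 11649/959 = 12.15, y* = 3372/959 = 3.52.

(12.15, 3.52)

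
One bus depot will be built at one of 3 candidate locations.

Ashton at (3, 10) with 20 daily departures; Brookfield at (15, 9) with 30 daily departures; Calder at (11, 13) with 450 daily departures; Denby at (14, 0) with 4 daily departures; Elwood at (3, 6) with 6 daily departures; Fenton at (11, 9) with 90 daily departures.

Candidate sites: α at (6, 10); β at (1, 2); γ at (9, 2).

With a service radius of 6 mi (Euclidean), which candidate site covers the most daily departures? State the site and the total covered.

Coverage radius r = 6 mi; a point is covered iff (Δx)²+(Δy)² ≤ 6² = 36.
  α (6, 10): covers {Ashton, Calder, Elwood, Fenton} → 566
  β (1, 2): covers {Elwood} → 6
  γ (9, 2): covers {Denby} → 4
Maximum coverage at α: 566 daily departures.

α, covering 566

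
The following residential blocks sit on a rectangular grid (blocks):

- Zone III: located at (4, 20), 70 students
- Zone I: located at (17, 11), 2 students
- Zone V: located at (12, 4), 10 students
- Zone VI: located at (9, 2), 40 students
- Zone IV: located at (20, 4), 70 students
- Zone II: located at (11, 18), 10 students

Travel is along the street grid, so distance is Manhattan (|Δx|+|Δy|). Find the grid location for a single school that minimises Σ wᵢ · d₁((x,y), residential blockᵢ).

(9, 4)

Manhattan distance separates: Σwᵢ(|x−xᵢ|+|y−yᵢ|) = Σwᵢ|x−xᵢ| + Σwᵢ|y−yᵢ|, so x and y are optimised independently as 1-D weighted medians.
Total weight W = 202; half = 101.
x-coordinate, sorted with cumulative weight:
  x=4 (Zone III, w=70) cum 70
  x=9 (Zone VI, w=40) cum 110  ← median
  x=11 (Zone II, w=10) cum 120
  x=12 (Zone V, w=10) cum 130
  x=17 (Zone I, w=2) cum 132
  x=20 (Zone IV, w=70) cum 202
⇒ x* = 9
y-coordinate, sorted with cumulative weight:
  y=2 (Zone VI, w=40) cum 40
  y=4 (Zone V, w=10) cum 50
  y=4 (Zone IV, w=70) cum 120  ← median
  y=11 (Zone I, w=2) cum 122
  y=18 (Zone II, w=10) cum 132
  y=20 (Zone III, w=70) cum 202
⇒ y* = 4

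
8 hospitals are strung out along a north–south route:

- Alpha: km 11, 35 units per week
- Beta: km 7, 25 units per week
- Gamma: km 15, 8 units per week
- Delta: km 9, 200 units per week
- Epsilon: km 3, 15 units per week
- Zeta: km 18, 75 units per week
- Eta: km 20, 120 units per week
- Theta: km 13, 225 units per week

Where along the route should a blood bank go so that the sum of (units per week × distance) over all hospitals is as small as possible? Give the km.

x = 13

For a sum of weighted absolute distances on a line, the optimum is the weighted median (not the mean). Total weight W = 703; half-weight = 351.5.
Sort by position and accumulate weight:
  km 3 (Epsilon, w=15) → cum 15
  km 7 (Beta, w=25) → cum 40
  km 9 (Delta, w=200) → cum 240
  km 11 (Alpha, w=35) → cum 275
  km 13 (Theta, w=225) → cum 500  ≥ 351.5 → median here
  km 15 (Gamma, w=8) → cum 508
  km 18 (Zeta, w=75) → cum 583
  km 20 (Eta, w=120) → cum 703
Optimal location: km 13.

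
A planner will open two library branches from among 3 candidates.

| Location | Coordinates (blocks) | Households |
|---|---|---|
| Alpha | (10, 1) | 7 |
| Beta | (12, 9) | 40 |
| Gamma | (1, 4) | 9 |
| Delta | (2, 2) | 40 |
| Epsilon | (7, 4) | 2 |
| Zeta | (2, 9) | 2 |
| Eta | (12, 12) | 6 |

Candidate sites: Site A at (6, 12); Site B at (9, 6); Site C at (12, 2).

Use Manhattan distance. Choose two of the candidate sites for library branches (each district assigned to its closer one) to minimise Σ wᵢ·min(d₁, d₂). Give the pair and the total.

Evaluate every pair (each demand assigned to the nearer of the two):
  {Site B, Site C}: total = 833
  {Site A, Site B}: total = 870
  {Site A, Site C}: total = 882
Best pair: {Site B, Site C} with total 833.

{Site B, Site C}, total 833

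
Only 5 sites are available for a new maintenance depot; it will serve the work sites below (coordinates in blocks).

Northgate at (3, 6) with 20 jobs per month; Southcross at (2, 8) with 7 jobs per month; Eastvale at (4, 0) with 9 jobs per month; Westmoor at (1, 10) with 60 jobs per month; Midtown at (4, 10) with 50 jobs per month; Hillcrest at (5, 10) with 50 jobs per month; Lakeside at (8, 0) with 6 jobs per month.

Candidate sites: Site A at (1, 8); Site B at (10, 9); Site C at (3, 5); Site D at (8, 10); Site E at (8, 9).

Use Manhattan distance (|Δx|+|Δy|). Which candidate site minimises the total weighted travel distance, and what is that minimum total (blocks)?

Site A, total 946 blocks

Total weighted distance at each candidate:
  Site A (1, 8): total = 946
  Site B (10, 9): total = 1714
  Site C (3, 5): total = 1232
  Site D (8, 10): total = 1192
  Site E (8, 9): total = 1310
Minimum is at Site A with total 946 blocks.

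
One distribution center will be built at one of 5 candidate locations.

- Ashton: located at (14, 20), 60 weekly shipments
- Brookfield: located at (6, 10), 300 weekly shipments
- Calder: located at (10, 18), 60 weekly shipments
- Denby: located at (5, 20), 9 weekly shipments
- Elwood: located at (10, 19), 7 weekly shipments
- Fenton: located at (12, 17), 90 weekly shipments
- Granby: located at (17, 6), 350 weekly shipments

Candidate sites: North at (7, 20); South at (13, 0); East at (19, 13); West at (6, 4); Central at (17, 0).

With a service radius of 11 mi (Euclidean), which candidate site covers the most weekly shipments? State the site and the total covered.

Coverage radius r = 11 mi; a point is covered iff (Δx)²+(Δy)² ≤ 11² = 121.
  North (7, 20): covers {Ashton, Brookfield, Calder, Denby, Elwood, Fenton} → 526
  South (13, 0): covers {Granby} → 350
  East (19, 13): covers {Ashton, Calder, Elwood, Fenton, Granby} → 567
  West (6, 4): covers {Brookfield} → 300
  Central (17, 0): covers {Granby} → 350
Maximum coverage at East: 567 weekly shipments.

East, covering 567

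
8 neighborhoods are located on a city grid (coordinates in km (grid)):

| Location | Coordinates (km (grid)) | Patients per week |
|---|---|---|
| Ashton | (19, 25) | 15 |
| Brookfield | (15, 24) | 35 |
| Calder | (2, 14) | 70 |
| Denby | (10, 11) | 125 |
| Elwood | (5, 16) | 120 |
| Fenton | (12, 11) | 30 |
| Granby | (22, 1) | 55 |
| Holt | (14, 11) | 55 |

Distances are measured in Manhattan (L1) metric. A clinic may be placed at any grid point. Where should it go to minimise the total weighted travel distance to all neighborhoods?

(10, 11)

Manhattan distance separates: Σwᵢ(|x−xᵢ|+|y−yᵢ|) = Σwᵢ|x−xᵢ| + Σwᵢ|y−yᵢ|, so x and y are optimised independently as 1-D weighted medians.
Total weight W = 505; half = 252.5.
x-coordinate, sorted with cumulative weight:
  x=2 (Calder, w=70) cum 70
  x=5 (Elwood, w=120) cum 190
  x=10 (Denby, w=125) cum 315  ← median
  x=12 (Fenton, w=30) cum 345
  x=14 (Holt, w=55) cum 400
  x=15 (Brookfield, w=35) cum 435
  x=19 (Ashton, w=15) cum 450
  x=22 (Granby, w=55) cum 505
⇒ x* = 10
y-coordinate, sorted with cumulative weight:
  y=1 (Granby, w=55) cum 55
  y=11 (Denby, w=125) cum 180
  y=11 (Fenton, w=30) cum 210
  y=11 (Holt, w=55) cum 265  ← median
  y=14 (Calder, w=70) cum 335
  y=16 (Elwood, w=120) cum 455
  y=24 (Brookfield, w=35) cum 490
  y=25 (Ashton, w=15) cum 505
⇒ y* = 11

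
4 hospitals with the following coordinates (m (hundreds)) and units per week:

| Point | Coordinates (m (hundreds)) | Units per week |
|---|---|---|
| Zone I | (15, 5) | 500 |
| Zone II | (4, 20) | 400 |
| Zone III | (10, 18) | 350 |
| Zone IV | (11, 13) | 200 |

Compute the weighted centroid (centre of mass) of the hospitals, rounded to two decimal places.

The minimiser of Σwᵢ‖p−pᵢ‖² is the weighted centroid p* = (Σwᵢpᵢ)/(Σwᵢ).
Σwᵢ = 1450.
Σwᵢxᵢ = 500·15 + 400·4 + 350·10 + 200·11 = 14800.
Σwᵢyᵢ = 500·5 + 400·20 + 350·18 + 200·13 = 19400.
x* = 14800/1450 = 10.21, y* = 19400/1450 = 13.38.

(10.21, 13.38)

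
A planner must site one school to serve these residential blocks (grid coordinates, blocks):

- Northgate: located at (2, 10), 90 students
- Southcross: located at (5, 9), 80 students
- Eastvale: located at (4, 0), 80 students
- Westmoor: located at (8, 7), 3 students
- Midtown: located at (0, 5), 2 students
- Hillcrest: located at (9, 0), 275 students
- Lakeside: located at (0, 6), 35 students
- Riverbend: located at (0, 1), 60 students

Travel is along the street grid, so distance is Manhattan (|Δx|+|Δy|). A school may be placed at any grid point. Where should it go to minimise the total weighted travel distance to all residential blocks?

Manhattan distance separates: Σwᵢ(|x−xᵢ|+|y−yᵢ|) = Σwᵢ|x−xᵢ| + Σwᵢ|y−yᵢ|, so x and y are optimised independently as 1-D weighted medians.
Total weight W = 625; half = 312.5.
x-coordinate, sorted with cumulative weight:
  x=0 (Midtown, w=2) cum 2
  x=0 (Lakeside, w=35) cum 37
  x=0 (Riverbend, w=60) cum 97
  x=2 (Northgate, w=90) cum 187
  x=4 (Eastvale, w=80) cum 267
  x=5 (Southcross, w=80) cum 347  ← median
  x=8 (Westmoor, w=3) cum 350
  x=9 (Hillcrest, w=275) cum 625
⇒ x* = 5
y-coordinate, sorted with cumulative weight:
  y=0 (Eastvale, w=80) cum 80
  y=0 (Hillcrest, w=275) cum 355  ← median
  y=1 (Riverbend, w=60) cum 415
  y=5 (Midtown, w=2) cum 417
  y=6 (Lakeside, w=35) cum 452
  y=7 (Westmoor, w=3) cum 455
  y=9 (Southcross, w=80) cum 535
  y=10 (Northgate, w=90) cum 625
⇒ y* = 0

(5, 0)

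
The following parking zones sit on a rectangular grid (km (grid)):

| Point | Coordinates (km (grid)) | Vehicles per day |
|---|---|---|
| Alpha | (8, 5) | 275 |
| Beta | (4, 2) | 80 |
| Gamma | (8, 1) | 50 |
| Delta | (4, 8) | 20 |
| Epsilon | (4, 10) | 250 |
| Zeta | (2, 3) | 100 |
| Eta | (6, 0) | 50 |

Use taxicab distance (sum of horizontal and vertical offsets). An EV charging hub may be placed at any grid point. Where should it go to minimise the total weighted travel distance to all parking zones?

Manhattan distance separates: Σwᵢ(|x−xᵢ|+|y−yᵢ|) = Σwᵢ|x−xᵢ| + Σwᵢ|y−yᵢ|, so x and y are optimised independently as 1-D weighted medians.
Total weight W = 825; half = 412.5.
x-coordinate, sorted with cumulative weight:
  x=2 (Zeta, w=100) cum 100
  x=4 (Beta, w=80) cum 180
  x=4 (Delta, w=20) cum 200
  x=4 (Epsilon, w=250) cum 450  ← median
  x=6 (Eta, w=50) cum 500
  x=8 (Alpha, w=275) cum 775
  x=8 (Gamma, w=50) cum 825
⇒ x* = 4
y-coordinate, sorted with cumulative weight:
  y=0 (Eta, w=50) cum 50
  y=1 (Gamma, w=50) cum 100
  y=2 (Beta, w=80) cum 180
  y=3 (Zeta, w=100) cum 280
  y=5 (Alpha, w=275) cum 555  ← median
  y=8 (Delta, w=20) cum 575
  y=10 (Epsilon, w=250) cum 825
⇒ y* = 5

(4, 5)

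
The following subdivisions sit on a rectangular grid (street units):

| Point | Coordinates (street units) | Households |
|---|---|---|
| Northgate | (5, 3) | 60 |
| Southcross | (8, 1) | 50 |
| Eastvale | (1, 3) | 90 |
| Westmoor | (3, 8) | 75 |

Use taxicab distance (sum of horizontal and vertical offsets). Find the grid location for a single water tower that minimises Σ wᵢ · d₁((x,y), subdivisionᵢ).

Manhattan distance separates: Σwᵢ(|x−xᵢ|+|y−yᵢ|) = Σwᵢ|x−xᵢ| + Σwᵢ|y−yᵢ|, so x and y are optimised independently as 1-D weighted medians.
Total weight W = 275; half = 137.5.
x-coordinate, sorted with cumulative weight:
  x=1 (Eastvale, w=90) cum 90
  x=3 (Westmoor, w=75) cum 165  ← median
  x=5 (Northgate, w=60) cum 225
  x=8 (Southcross, w=50) cum 275
⇒ x* = 3
y-coordinate, sorted with cumulative weight:
  y=1 (Southcross, w=50) cum 50
  y=3 (Northgate, w=60) cum 110
  y=3 (Eastvale, w=90) cum 200  ← median
  y=8 (Westmoor, w=75) cum 275
⇒ y* = 3

(3, 3)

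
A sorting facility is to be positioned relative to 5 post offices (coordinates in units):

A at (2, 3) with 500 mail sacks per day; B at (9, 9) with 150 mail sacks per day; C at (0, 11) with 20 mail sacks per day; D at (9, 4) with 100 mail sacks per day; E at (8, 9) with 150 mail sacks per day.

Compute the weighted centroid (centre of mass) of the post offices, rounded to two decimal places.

(4.84, 5.24)

The minimiser of Σwᵢ‖p−pᵢ‖² is the weighted centroid p* = (Σwᵢpᵢ)/(Σwᵢ).
Σwᵢ = 920.
Σwᵢxᵢ = 500·2 + 150·9 + 20·0 + 100·9 + 150·8 = 4450.
Σwᵢyᵢ = 500·3 + 150·9 + 20·11 + 100·4 + 150·9 = 4820.
x* = 4450/920 = 4.84, y* = 4820/920 = 5.24.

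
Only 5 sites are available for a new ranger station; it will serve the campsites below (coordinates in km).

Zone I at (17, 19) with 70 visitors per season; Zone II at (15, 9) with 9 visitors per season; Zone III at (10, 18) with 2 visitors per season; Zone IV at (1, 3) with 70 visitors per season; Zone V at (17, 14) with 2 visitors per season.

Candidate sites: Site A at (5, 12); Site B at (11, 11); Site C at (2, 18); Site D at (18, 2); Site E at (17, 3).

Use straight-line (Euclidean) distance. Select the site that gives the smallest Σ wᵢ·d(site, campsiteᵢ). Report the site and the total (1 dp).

Total weighted distance at each candidate:
  Site A (5, 12): total = 1795.8
  Site B (11, 11): total = 1664.2
  Site C (2, 18): total = 2294.0
  Site D (18, 2): total = 2512.5
  Site E (17, 3): total = 2352.0
Minimum is at Site B with total 1664.2 km.

Site B, total 1664.2 km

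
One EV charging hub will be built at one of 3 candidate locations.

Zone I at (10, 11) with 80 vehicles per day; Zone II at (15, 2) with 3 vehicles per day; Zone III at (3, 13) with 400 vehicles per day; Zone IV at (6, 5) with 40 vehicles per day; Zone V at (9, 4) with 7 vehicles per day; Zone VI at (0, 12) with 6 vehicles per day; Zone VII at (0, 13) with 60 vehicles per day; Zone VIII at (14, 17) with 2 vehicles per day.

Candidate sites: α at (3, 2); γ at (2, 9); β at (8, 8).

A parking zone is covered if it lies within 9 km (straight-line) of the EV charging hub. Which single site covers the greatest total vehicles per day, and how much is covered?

Coverage radius r = 9 km; a point is covered iff (Δx)²+(Δy)² ≤ 9² = 81.
  α (3, 2): covers {Zone IV, Zone V} → 47
  γ (2, 9): covers {Zone I, Zone III, Zone IV, Zone V, Zone VI, Zone VII} → 593
  β (8, 8): covers {Zone I, Zone III, Zone IV, Zone V, Zone VI} → 533
Maximum coverage at γ: 593 vehicles per day.

γ, covering 593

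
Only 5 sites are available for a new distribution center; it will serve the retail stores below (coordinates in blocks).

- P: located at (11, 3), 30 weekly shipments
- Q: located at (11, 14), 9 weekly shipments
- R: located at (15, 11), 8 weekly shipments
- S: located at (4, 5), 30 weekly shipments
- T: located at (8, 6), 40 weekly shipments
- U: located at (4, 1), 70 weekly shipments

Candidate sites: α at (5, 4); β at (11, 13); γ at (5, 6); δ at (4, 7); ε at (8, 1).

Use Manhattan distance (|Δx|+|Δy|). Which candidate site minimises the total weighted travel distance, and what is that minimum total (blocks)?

α, total 1030 blocks

Total weighted distance at each candidate:
  α (5, 4): total = 1030
  β (11, 13): total = 2537
  γ (5, 6): total = 1116
  δ (4, 7): total = 1256
  ε (8, 1): total = 1150
Minimum is at α with total 1030 blocks.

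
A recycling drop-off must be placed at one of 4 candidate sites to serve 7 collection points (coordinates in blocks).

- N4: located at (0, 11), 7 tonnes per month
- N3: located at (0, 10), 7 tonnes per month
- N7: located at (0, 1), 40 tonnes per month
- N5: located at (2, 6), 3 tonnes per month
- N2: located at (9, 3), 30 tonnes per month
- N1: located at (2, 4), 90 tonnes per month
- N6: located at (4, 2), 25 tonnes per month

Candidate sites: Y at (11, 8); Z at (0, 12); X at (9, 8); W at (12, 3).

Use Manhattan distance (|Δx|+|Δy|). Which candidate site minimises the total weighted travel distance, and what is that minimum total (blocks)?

Total weighted distance at each candidate:
  Y (11, 8): total = 2647
  Z (0, 12): total = 2275
  X (9, 8): total = 2243
  W (12, 3): total = 2177
Minimum is at W with total 2177 blocks.

W, total 2177 blocks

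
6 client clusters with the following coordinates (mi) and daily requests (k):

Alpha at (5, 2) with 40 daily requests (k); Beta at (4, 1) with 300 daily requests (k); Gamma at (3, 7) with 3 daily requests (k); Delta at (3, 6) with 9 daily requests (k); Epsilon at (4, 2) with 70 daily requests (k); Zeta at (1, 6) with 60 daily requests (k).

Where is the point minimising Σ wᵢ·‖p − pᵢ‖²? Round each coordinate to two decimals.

(3.68, 1.98)

The minimiser of Σwᵢ‖p−pᵢ‖² is the weighted centroid p* = (Σwᵢpᵢ)/(Σwᵢ).
Σwᵢ = 482.
Σwᵢxᵢ = 40·5 + 300·4 + 3·3 + 9·3 + 70·4 + 60·1 = 1776.
Σwᵢyᵢ = 40·2 + 300·1 + 3·7 + 9·6 + 70·2 + 60·6 = 955.
x* = 1776/482 = 3.68, y* = 955/482 = 1.98.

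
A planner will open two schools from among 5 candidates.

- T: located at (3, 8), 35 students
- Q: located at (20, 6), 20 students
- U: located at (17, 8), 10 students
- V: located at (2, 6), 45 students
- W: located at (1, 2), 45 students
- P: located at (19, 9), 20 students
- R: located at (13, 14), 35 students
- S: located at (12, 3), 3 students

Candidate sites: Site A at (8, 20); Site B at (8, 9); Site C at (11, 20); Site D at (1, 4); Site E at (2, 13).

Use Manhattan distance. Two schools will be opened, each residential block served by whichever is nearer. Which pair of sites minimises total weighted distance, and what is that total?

{Site B, Site D}, total 1435

Evaluate every pair (each demand assigned to the nearer of the two):
  {Site B, Site D}: total = 1435
  {Site C, Site D}: total = 1731
  {Site A, Site D}: total = 1916
  {Site D, Site E}: total = 1931
  {Site B, Site E}: total = 2065
  {Site B, Site C}: total = 2175
  {Site A, Site B}: total = 2245
  {Site C, Site E}: total = 2419
  {Site A, Site E}: total = 2630
  {Site A, Site C}: total = 3974
Best pair: {Site B, Site D} with total 1435.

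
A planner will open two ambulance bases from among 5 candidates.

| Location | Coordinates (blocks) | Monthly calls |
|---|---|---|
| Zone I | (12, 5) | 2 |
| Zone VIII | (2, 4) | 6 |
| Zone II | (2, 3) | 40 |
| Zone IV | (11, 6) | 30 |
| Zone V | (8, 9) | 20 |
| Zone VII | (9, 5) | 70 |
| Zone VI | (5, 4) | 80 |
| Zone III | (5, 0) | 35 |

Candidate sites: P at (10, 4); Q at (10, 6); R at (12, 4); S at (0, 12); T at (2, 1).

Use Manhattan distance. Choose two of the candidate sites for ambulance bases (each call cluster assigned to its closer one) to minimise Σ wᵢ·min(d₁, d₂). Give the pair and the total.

Evaluate every pair (each demand assigned to the nearer of the two):
  {Q, T}: total = 994
  {P, T}: total = 1014
  {R, T}: total = 1270
  {P, Q}: total = 1399
  {P, R}: total = 1495
  {P, S}: total = 1499
  {Q, R}: total = 1717
  {Q, S}: total = 1721
  {R, S}: total = 1997
  {S, T}: total = 2156
Best pair: {Q, T} with total 994.

{Q, T}, total 994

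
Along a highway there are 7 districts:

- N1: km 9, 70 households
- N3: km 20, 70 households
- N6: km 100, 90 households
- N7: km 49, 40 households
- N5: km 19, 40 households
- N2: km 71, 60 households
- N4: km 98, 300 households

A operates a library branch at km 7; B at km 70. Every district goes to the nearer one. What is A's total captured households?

The indifferent point is the midpoint (7+70)/2 = 38.5; districts left of it (closer to A at 7) go to A, those right go to B.
  N1 at 9 (w=70) → A
  N5 at 19 (w=40) → A
  N3 at 20 (w=70) → A
  N7 at 49 (w=40) → B
  N2 at 71 (w=60) → B
  N4 at 98 (w=300) → B
  N6 at 100 (w=90) → B
A captures 180; B captures 490.

180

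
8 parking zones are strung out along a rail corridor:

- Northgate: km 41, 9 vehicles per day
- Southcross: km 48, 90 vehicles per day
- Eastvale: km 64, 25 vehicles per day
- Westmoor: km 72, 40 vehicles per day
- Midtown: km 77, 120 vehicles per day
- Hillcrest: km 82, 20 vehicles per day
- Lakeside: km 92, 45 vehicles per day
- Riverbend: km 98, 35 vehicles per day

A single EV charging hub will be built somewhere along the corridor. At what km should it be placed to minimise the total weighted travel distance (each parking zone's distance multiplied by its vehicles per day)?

x = 77

For a sum of weighted absolute distances on a line, the optimum is the weighted median (not the mean). Total weight W = 384; half-weight = 192.
Sort by position and accumulate weight:
  km 41 (Northgate, w=9) → cum 9
  km 48 (Southcross, w=90) → cum 99
  km 64 (Eastvale, w=25) → cum 124
  km 72 (Westmoor, w=40) → cum 164
  km 77 (Midtown, w=120) → cum 284  ≥ 192 → median here
  km 82 (Hillcrest, w=20) → cum 304
  km 92 (Lakeside, w=45) → cum 349
  km 98 (Riverbend, w=35) → cum 384
Optimal location: km 77.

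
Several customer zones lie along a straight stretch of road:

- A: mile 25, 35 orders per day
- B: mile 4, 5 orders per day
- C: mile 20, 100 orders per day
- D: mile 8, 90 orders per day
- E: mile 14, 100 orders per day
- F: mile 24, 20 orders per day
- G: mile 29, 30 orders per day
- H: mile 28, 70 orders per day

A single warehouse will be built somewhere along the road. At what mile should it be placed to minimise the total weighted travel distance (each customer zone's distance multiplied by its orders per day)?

For a sum of weighted absolute distances on a line, the optimum is the weighted median (not the mean). Total weight W = 450; half-weight = 225.
Sort by position and accumulate weight:
  mile 4 (B, w=5) → cum 5
  mile 8 (D, w=90) → cum 95
  mile 14 (E, w=100) → cum 195
  mile 20 (C, w=100) → cum 295  ≥ 225 → median here
  mile 24 (F, w=20) → cum 315
  mile 25 (A, w=35) → cum 350
  mile 28 (H, w=70) → cum 420
  mile 29 (G, w=30) → cum 450
Optimal location: mile 20.

x = 20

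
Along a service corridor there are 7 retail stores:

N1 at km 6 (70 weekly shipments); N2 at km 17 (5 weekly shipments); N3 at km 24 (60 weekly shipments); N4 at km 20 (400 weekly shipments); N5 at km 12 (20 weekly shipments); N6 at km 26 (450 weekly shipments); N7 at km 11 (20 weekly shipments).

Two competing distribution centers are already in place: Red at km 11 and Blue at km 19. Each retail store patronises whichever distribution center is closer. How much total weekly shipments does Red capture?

The indifferent point is the midpoint (11+19)/2 = 15; retail stores left of it (closer to Red at 11) go to Red, those right go to Blue.
  N1 at 6 (w=70) → Red
  N7 at 11 (w=20) → Red
  N5 at 12 (w=20) → Red
  N2 at 17 (w=5) → Blue
  N4 at 20 (w=400) → Blue
  N3 at 24 (w=60) → Blue
  N6 at 26 (w=450) → Blue
Red captures 110; Blue captures 915.

110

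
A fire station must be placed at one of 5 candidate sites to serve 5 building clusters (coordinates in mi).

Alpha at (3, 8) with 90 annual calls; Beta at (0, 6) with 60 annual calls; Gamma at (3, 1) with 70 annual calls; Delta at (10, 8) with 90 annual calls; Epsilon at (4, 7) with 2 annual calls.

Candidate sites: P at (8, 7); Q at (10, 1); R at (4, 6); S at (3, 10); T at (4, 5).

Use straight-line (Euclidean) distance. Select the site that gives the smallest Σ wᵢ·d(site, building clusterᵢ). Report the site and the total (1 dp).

Total weighted distance at each candidate:
  P (8, 7): total = 1698.6
  Q (10, 1): total = 2698.7
  R (4, 6): total = 1369.4
  S (3, 10): total = 1771.5
  T (4, 5): total = 1428.3
Minimum is at R with total 1369.4 mi.

R, total 1369.4 mi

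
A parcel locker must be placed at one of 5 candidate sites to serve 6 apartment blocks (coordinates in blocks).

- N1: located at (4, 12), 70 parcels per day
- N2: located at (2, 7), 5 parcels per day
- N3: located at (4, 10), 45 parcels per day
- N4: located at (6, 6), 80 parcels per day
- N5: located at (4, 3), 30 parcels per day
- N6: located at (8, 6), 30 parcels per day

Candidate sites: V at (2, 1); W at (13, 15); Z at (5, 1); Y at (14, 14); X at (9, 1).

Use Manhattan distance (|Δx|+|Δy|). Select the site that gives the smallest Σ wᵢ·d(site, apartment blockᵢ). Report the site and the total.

Z, total 2145 blocks

Total weighted distance at each candidate:
  V (2, 1): total = 2605
  W (13, 15): total = 3895
  Z (5, 1): total = 2145
  Y (14, 14): total = 3895
  X (9, 1): total = 2845
Minimum is at Z with total 2145 blocks.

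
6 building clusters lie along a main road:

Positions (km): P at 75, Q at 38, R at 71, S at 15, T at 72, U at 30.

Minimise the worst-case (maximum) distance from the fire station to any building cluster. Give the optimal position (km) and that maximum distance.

The 1-center on a line is the midpoint of the two extreme points: leftmost at 15, rightmost at 75.
Optimal location = (15 + 75)/2 = 45; maximum distance = (75 − 15)/2 = 30.

location 45, max distance 30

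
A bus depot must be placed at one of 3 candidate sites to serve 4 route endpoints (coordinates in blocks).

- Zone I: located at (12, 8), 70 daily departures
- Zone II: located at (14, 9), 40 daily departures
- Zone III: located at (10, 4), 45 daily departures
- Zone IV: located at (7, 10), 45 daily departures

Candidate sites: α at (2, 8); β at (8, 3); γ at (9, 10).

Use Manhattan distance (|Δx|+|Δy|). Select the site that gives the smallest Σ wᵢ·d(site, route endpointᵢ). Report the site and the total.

γ, total 995 blocks

Total weighted distance at each candidate:
  α (2, 8): total = 2075
  β (8, 3): total = 1605
  γ (9, 10): total = 995
Minimum is at γ with total 995 blocks.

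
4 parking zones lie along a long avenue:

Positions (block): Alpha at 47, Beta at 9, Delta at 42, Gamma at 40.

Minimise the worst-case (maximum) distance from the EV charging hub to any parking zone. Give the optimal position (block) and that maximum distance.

location 28, max distance 19

The 1-center on a line is the midpoint of the two extreme points: leftmost at 9, rightmost at 47.
Optimal location = (9 + 47)/2 = 28; maximum distance = (47 − 9)/2 = 19.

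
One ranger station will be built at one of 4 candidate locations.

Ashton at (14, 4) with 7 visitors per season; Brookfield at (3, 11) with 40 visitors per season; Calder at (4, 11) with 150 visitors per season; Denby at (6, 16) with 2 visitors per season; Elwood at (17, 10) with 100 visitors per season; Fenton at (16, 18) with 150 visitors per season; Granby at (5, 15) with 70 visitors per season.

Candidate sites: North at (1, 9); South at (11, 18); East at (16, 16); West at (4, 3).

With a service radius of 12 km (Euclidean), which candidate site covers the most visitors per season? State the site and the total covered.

Coverage radius r = 12 km; a point is covered iff (Δx)²+(Δy)² ≤ 12² = 144.
  North (1, 9): covers {Brookfield, Calder, Denby, Granby} → 262
  South (11, 18): covers {Brookfield, Calder, Denby, Elwood, Fenton, Granby} → 512
  East (16, 16): covers {Denby, Elwood, Fenton, Granby} → 322
  West (4, 3): covers {Ashton, Brookfield, Calder} → 197
Maximum coverage at South: 512 visitors per season.

South, covering 512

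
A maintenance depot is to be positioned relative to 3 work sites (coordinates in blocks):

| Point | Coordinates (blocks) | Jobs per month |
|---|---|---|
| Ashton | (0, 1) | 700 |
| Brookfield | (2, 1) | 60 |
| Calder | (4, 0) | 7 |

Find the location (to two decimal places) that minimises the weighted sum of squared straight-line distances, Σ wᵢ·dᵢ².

(0.19, 0.99)

The minimiser of Σwᵢ‖p−pᵢ‖² is the weighted centroid p* = (Σwᵢpᵢ)/(Σwᵢ).
Σwᵢ = 767.
Σwᵢxᵢ = 700·0 + 60·2 + 7·4 = 148.
Σwᵢyᵢ = 700·1 + 60·1 + 7·0 = 760.
x* = 148/767 = 0.19, y* = 760/767 = 0.99.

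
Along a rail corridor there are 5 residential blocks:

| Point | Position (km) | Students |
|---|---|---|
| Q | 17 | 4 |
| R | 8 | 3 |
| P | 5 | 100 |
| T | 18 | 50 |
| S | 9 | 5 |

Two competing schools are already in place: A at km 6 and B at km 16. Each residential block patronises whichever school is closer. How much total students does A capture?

108

The indifferent point is the midpoint (6+16)/2 = 11; residential blocks left of it (closer to A at 6) go to A, those right go to B.
  P at 5 (w=100) → A
  R at 8 (w=3) → A
  S at 9 (w=5) → A
  Q at 17 (w=4) → B
  T at 18 (w=50) → B
A captures 108; B captures 54.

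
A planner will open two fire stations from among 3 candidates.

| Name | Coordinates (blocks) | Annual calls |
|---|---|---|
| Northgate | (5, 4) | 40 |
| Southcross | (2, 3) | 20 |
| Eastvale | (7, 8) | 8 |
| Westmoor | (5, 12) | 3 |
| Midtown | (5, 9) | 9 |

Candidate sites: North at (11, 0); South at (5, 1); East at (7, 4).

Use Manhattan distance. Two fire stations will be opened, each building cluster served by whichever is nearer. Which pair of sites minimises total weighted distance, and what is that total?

{South, East}, total 305

Evaluate every pair (each demand assigned to the nearer of the two):
  {South, East}: total = 305
  {North, East}: total = 325
  {North, South}: total = 397
Best pair: {South, East} with total 305.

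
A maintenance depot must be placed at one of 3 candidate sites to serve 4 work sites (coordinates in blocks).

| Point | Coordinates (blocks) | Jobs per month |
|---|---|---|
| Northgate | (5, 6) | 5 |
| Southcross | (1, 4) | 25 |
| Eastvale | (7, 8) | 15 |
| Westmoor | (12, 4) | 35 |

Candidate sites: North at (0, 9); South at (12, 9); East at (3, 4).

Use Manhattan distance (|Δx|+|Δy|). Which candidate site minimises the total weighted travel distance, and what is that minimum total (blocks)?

East, total 505 blocks

Total weighted distance at each candidate:
  North (0, 9): total = 905
  South (12, 9): total = 715
  East (3, 4): total = 505
Minimum is at East with total 505 blocks.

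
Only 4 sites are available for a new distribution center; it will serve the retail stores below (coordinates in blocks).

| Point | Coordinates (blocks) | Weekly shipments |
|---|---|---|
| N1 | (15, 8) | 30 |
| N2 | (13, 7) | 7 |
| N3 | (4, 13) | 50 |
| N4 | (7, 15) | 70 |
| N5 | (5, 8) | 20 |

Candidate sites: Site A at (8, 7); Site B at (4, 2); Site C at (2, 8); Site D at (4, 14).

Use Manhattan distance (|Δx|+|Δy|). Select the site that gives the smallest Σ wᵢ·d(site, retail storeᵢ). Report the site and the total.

Total weighted distance at each candidate:
  Site A (8, 7): total = 1485
  Site B (4, 2): total = 2418
  Site C (2, 8): total = 1724
  Site D (4, 14): total = 1092
Minimum is at Site D with total 1092 blocks.

Site D, total 1092 blocks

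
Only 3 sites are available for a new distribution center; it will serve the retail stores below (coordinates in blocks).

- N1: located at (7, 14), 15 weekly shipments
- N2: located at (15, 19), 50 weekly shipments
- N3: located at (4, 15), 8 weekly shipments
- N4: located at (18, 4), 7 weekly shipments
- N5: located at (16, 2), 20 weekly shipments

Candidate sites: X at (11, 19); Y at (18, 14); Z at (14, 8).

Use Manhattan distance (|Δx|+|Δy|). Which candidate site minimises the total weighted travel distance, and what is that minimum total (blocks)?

X, total 1017 blocks

Total weighted distance at each candidate:
  X (11, 19): total = 1017
  Y (18, 14): total = 1035
  Z (14, 8): total = 1147
Minimum is at X with total 1017 blocks.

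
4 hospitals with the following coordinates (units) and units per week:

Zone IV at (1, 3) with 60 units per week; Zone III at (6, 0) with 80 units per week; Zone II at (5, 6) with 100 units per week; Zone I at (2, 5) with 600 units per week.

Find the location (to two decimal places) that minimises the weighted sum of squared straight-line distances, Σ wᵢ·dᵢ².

(2.67, 4.50)

The minimiser of Σwᵢ‖p−pᵢ‖² is the weighted centroid p* = (Σwᵢpᵢ)/(Σwᵢ).
Σwᵢ = 840.
Σwᵢxᵢ = 60·1 + 80·6 + 100·5 + 600·2 = 2240.
Σwᵢyᵢ = 60·3 + 80·0 + 100·6 + 600·5 = 3780.
x* = 2240/840 = 2.67, y* = 3780/840 = 4.50.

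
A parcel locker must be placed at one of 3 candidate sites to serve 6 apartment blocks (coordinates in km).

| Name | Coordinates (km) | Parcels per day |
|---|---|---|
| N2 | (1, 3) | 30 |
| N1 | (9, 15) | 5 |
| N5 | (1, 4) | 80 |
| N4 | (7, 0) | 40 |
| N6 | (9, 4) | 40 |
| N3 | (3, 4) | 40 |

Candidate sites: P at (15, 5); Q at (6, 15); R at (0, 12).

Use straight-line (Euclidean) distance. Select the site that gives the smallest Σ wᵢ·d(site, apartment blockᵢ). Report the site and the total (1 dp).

Total weighted distance at each candidate:
  P (15, 5): total = 2707.8
  Q (6, 15): total = 2885.1
  R (0, 12): total = 2343.2
Minimum is at R with total 2343.2 km.

R, total 2343.2 km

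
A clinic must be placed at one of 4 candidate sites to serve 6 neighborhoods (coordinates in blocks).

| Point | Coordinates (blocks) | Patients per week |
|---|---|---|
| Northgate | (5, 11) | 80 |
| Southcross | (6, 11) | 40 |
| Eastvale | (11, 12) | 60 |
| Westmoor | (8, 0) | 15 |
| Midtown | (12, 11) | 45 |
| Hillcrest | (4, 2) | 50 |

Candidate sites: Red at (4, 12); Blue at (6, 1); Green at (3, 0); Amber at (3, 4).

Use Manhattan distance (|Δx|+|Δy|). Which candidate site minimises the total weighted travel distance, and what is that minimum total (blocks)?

Red, total 1845 blocks

Total weighted distance at each candidate:
  Red (4, 12): total = 1845
  Blue (6, 1): total = 3155
  Green (3, 0): total = 3925
  Amber (3, 4): total = 3085
Minimum is at Red with total 1845 blocks.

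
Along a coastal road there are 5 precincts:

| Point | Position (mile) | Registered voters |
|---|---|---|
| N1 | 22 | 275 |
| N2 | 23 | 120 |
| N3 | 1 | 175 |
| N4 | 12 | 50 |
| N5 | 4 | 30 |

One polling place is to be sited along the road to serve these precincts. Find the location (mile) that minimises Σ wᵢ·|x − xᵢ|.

For a sum of weighted absolute distances on a line, the optimum is the weighted median (not the mean). Total weight W = 650; half-weight = 325.
Sort by position and accumulate weight:
  mile 1 (N3, w=175) → cum 175
  mile 4 (N5, w=30) → cum 205
  mile 12 (N4, w=50) → cum 255
  mile 22 (N1, w=275) → cum 530  ≥ 325 → median here
  mile 23 (N2, w=120) → cum 650
Optimal location: mile 22.

x = 22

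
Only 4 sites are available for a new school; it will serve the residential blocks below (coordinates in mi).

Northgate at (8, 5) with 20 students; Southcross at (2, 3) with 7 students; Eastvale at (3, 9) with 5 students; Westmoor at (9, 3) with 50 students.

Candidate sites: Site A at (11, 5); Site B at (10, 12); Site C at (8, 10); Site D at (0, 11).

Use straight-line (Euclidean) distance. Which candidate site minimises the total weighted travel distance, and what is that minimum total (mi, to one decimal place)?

Total weighted distance at each candidate:
  Site A (11, 5): total = 310.7
  Site B (10, 12): total = 720.7
  Site C (8, 10): total = 543.6
  Site D (0, 11): total = 877.8
Minimum is at Site A with total 310.7 mi.

Site A, total 310.7 mi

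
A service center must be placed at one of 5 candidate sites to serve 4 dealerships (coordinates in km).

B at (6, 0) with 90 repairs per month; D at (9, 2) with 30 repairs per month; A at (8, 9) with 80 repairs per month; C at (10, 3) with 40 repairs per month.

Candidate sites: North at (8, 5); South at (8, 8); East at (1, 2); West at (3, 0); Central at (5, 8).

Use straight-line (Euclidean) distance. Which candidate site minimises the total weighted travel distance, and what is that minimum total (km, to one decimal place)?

North, total 1012.7 km

Total weighted distance at each candidate:
  North (8, 5): total = 1012.7
  South (8, 8): total = 1220.0
  East (1, 2): total = 1878.8
  West (3, 0): total = 1588.0
  Central (5, 8): total = 1477.8
Minimum is at North with total 1012.7 km.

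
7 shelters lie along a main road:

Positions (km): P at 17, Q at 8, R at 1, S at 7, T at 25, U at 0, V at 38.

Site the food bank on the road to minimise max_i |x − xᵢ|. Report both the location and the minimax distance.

location 19, max distance 19

The 1-center on a line is the midpoint of the two extreme points: leftmost at 0, rightmost at 38.
Optimal location = (0 + 38)/2 = 19; maximum distance = (38 − 0)/2 = 19.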